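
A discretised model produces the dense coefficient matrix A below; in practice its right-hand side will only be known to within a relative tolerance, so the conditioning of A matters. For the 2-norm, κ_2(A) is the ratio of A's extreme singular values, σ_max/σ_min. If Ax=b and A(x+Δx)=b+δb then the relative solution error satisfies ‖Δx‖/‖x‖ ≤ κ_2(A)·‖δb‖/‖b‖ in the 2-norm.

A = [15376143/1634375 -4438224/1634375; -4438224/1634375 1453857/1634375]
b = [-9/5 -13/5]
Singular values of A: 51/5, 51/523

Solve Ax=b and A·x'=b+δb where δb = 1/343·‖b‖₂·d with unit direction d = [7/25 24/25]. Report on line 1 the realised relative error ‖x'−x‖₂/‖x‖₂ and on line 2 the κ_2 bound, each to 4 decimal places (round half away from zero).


0.0031
0.3050

σ_max = 51/5, σ_min = 51/523
κ_2(A) = (51/5) / (51/523) = 104.6000
κ_2(A)·‖δb‖/‖b‖ = 0.3050
solve Ax = b  →  x = [-8.7082 -29.5067]
2-norm of b is 3.1623; of x, 30.7649
re-solving with b+δb shifts x by Δx of norm 0.0945
dividing the unrounded norms, ‖Δx‖/‖x‖ = 0.0031
tightness: 0.0031 against a bound of 0.3050 (unrounded ratio ≈ 0.0101)


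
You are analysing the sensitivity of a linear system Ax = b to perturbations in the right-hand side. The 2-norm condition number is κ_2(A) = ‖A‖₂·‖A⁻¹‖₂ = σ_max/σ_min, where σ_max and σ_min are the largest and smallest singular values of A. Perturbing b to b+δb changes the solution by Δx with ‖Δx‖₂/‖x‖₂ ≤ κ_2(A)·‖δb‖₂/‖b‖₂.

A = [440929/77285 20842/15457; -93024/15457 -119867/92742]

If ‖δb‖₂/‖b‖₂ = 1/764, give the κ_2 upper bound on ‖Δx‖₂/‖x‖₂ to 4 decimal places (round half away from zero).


0.1276

M = AᵀA = [488412601/7102225 21976138/1420445; 21976138/1420445 35679073/10227204]. tr(M)=10990381/152100, det(M)=83521/152100
solving λ² − 10990381/152100·λ + 83521/152100 = 0 gives λ = 289/4, 289/38025
σ_max=√(289/4)=(17/2), σ_min=√(289/38025)=(17/195) → κ = 97.5000
worst-case relative error ≤ 97.5000 × 1/764 = 0.1276


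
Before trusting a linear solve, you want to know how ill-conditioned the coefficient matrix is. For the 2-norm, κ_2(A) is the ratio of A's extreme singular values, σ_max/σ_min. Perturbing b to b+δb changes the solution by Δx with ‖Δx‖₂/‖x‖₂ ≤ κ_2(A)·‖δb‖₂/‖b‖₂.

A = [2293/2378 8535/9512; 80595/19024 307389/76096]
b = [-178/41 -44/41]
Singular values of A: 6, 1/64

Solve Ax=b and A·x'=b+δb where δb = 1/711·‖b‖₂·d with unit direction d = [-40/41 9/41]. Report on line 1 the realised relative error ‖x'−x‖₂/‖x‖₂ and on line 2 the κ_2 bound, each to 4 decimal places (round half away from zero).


σ_max = 6, σ_min = 1/64
κ = σ_max/σ_min = 6/(1/64) = 384.0000
bound on ‖Δx‖/‖x‖: κ·ε = 384.0000·1/711 = 0.5401
solve Ax = b  →  x = [-176.7931 185.1494]
‖b‖ = 4.4721, ‖x‖ = 256.0002
δb = ε·‖b‖·d = [-0.0061 0.0014]; solving A·Δx = δb gives ‖Δx‖ = 0.4026
realised ‖Δx‖/‖x‖ = 0.0016
tightness: 0.0016 against a bound of 0.5401 (unrounded ratio ≈ 0.0029)

0.0016
0.5401


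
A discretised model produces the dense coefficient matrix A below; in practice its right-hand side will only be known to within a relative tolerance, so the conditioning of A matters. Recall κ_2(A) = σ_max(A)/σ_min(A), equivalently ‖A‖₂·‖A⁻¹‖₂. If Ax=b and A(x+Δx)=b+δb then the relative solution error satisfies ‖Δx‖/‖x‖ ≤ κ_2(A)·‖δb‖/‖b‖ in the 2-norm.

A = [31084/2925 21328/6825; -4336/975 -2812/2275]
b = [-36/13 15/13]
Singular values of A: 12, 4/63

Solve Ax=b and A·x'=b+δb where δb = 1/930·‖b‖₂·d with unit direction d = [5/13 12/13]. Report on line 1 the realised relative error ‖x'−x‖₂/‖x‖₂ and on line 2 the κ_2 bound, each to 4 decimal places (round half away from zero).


σ_max = 12, σ_min = 4/63
condition number: 12 ÷ (4/63) = 189.0000
worst-case relative error ≤ 189.0000 × 1/930 = 0.2032
solve Ax = b  →  x = [-0.2400 -0.0700]
‖b‖ = 3.0000, ‖x‖ = 0.2500
re-solving with b+δb shifts x by Δx of norm 0.0508
dividing the unrounded norms, ‖Δx‖/‖x‖ = 0.2032
realised/bound = 1 exactly: the bound is attained for this b and d

0.2032
0.2032


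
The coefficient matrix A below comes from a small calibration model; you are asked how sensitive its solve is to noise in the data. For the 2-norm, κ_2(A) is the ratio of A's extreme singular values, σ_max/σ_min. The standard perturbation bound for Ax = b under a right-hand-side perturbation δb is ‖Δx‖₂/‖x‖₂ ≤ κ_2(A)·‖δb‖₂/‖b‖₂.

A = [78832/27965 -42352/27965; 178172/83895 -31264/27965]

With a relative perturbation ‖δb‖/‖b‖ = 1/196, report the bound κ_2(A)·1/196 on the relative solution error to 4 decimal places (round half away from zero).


1.2589

M = AᵀA = [3507024784/281534841 -623457920/93844947; -623457920/93844947 110845184/31281649]. tr(M)=15586960/974169, det(M)=4096/974169
λ_max, λ_min = (15586960/974169 ± √242937361256704/949005240561)/2 = 16, 256/974169
σ_max=√16=4, σ_min=√(256/974169)=(16/987) → κ = 246.7500
perturbation bound = 246.7500·1/196 = 1.2589


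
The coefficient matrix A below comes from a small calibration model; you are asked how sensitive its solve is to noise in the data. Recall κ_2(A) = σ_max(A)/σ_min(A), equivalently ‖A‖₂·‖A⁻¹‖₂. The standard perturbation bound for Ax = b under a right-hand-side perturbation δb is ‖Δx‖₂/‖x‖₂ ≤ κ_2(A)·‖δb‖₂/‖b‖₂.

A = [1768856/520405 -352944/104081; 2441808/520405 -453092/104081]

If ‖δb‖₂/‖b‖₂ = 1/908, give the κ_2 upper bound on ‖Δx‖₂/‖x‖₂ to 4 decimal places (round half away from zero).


M = AᵀA = [363651114304/10832854561 -346134156480/10832854561; -346134156480/10832854561 329861827600/10832854561]. tr(M)=824628944/12880921, det(M)=16000000/12880921
solving λ² − 824628944/12880921·λ + 16000000/12880921 = 0 gives λ = 64, 250000/12880921
so κ_2 = √(64 / (250000/12880921)) = 57.4240
worst-case relative error ≤ 57.4240 × 1/908 = 0.0632

0.0632


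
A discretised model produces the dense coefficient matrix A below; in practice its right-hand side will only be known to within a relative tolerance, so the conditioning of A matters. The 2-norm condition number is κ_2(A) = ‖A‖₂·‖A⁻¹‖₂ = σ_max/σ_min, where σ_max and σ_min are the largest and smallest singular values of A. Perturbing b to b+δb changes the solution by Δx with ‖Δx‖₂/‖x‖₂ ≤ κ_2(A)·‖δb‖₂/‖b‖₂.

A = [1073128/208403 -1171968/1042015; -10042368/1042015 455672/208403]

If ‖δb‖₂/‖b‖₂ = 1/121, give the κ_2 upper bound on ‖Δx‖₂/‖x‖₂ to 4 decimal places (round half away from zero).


2.4711

M = AᵀA = [448578711616/3757077025 -4037160960/150283081; -4037160960/150283081 22714302016/3757077025]. tr(M)=280364672/2235025, det(M)=9834496/55875625
char-poly roots: 3136/25 and 3136/2235025
κ_2(A) = √(λ_max/λ_min) = √((3136/25) / (3136/2235025)) = 299.0000
bound on ‖Δx‖/‖x‖: κ·ε = 299.0000·1/121 = 2.4711


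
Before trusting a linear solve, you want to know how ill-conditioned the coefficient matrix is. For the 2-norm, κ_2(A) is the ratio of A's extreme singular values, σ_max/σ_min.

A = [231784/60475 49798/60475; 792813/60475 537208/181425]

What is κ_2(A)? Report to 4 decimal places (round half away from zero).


AᵀA = [1091642041/5851561 245617400/5851561; 245617400/5851561 497457604/52664049]; tr = 6140533/31329, det = 9604/31329
char-poly roots: 196 and 49/31329
κ = σ_max/σ_min = 14/(7/177) = 354.0000

354.0000


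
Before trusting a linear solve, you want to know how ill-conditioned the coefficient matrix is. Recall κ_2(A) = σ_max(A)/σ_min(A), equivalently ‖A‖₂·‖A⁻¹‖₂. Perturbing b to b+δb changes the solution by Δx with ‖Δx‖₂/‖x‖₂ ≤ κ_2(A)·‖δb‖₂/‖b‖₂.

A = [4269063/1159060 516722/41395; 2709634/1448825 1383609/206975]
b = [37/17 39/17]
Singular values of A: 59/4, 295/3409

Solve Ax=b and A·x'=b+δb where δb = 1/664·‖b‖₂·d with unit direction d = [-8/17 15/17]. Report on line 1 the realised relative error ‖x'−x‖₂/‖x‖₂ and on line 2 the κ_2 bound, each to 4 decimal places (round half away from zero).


0.0048
0.2567

from the listed singular values, σ₁ = 59/4, σ_n = 295/3409
κ = σ_max/σ_min = (59/4)/(295/3409) = 170.4500
worst-case relative error ≤ 170.4500 × 1/664 = 0.2567
solve Ax = b  →  x = [-11.0367 3.4309]
‖b‖₂ = 3.1623 and ‖x‖₂ = 11.5577
re-solving with b+δb shifts x by Δx of norm 0.0550
realised ‖Δx‖/‖x‖ = 0.0048
tightness: 0.0048 against a bound of 0.2567 (unrounded ratio ≈ 0.0185)


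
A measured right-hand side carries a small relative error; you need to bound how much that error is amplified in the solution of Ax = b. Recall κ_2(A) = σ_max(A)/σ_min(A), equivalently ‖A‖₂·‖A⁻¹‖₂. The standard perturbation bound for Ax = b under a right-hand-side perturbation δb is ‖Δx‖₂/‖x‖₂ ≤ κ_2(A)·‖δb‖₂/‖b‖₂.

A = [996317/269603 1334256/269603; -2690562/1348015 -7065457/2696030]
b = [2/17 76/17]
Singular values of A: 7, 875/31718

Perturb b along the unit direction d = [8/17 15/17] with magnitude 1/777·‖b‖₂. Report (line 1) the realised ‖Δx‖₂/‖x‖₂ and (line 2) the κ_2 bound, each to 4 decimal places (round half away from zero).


0.0014
0.3266

from the listed singular values, σ₁ = 7, σ_n = 875/31718
κ_2(A) = 7 / (875/31718) = 253.7440
worst-case relative error ≤ 253.7440 × 1/777 = 0.3266
solve Ax = b  →  x = [-116.1687 86.7694]
‖b‖₂ = 4.4721 and ‖x‖₂ = 144.9969
Δx = A⁻¹·δb where δb = 1/777·4.4721·d; ‖Δx‖ = 0.2086
realised ‖Δx‖/‖x‖ = 0.0014
so the bound overstates the realised error by a factor of ≈ 226.9560 (computed from the unrounded values)


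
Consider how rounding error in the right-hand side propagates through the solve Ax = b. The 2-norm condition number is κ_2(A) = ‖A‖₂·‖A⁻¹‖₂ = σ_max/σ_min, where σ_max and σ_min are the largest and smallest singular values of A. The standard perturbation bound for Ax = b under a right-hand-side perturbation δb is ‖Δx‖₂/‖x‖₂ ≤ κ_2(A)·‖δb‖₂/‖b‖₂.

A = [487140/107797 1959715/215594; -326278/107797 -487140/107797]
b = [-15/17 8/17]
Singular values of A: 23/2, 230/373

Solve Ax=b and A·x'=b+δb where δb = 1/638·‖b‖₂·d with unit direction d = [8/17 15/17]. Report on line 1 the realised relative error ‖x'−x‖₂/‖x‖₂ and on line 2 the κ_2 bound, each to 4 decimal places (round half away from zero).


σ_max = 23/2, σ_min = 230/373
condition number: (23/2) ÷ (230/373) = 18.6500
κ_2(A)·‖δb‖/‖b‖ = 0.0292
solve Ax = b  →  x = [-0.0409 -0.0767]
‖b‖₂ = 1.0000 and ‖x‖₂ = 0.0870
with δb = [0.0007 0.0014], A·Δx = δb → ‖Δx‖ = 0.0025
relative error = 0.0292
tightness: 0.0292 against a bound of 0.0292; the bound is attained (ratio 1)

0.0292
0.0292


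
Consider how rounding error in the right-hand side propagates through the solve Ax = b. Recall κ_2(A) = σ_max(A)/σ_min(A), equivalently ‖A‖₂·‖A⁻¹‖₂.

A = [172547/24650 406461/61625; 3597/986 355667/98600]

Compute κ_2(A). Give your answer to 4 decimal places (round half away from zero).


form AᵀA = [65499953/1051250 2494760499/42050000; 2494760499/42050000 47529239521/841000000] with trace 118821881/1000000 and determinant 141158161/100000000
λ_max, λ_min = (118821881/1000000 ± √14112993077938161/1000000000000)/2 = 11881/100, 11881/1000000
κ = σ_max/σ_min = (109/10)/(109/1000) = 100.0000

100.0000


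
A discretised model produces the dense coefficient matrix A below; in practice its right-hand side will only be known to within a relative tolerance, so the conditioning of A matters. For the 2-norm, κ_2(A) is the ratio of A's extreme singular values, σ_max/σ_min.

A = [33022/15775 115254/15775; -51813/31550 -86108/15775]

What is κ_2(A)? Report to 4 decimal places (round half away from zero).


157.7500

form AᵀA = [1409279381/199080500 1207334898/49770125; 1207334898/49770125 4139614436/49770125] with trace 143741897/1592644 and determinant 130321/398161
eigenvalues of AᵀA: λ = (tr ± √(tr²−4·det))/2 = 361/4, 1444/398161
so κ_2 = √((361/4) / (1444/398161)) = 157.7500


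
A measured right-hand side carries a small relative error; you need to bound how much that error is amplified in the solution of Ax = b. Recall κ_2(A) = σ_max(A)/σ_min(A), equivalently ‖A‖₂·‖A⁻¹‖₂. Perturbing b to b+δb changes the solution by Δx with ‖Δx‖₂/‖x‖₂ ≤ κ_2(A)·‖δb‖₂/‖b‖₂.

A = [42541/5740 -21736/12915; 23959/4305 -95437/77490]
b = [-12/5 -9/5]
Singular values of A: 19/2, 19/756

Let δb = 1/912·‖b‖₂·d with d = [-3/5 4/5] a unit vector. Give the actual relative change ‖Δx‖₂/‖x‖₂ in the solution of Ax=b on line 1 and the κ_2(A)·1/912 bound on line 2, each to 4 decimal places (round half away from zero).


σ_max = 19/2, σ_min = 19/756
κ = σ_max/σ_min = (19/2)/(19/756) = 378.0000
worst-case relative error ≤ 378.0000 × 1/912 = 0.4145
solve Ax = b  →  x = [-0.3081 0.0693]
2-norm of b is 3.0000; of x, 0.3158
with δb = [-0.0020 0.0026], A·Δx = δb → ‖Δx‖ = 0.1309
relative error = 0.4145
so the bound is sharp here: realised error equals the bound

0.4145
0.4145


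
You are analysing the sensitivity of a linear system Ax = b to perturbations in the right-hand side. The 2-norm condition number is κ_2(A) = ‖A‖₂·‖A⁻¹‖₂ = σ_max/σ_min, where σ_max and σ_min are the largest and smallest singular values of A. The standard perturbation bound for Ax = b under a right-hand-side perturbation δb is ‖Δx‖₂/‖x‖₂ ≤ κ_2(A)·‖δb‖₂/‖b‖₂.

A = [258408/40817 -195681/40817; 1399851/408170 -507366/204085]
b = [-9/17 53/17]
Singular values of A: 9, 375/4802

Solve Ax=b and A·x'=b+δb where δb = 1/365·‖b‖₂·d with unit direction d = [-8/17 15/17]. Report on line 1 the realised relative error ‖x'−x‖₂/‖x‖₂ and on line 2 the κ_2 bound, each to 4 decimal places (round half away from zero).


0.0029
0.3157

from the listed singular values, σ₁ = 9, σ_n = 375/4802
κ_2(A) = 9 / (375/4802) = 115.2480
worst-case relative error ≤ 115.2480 × 1/365 = 0.3157
solve Ax = b  →  x = [23.1385 30.6661]
‖b‖ = 3.1623, ‖x‖ = 38.4162
with δb = [-0.0041 0.0076], A·Δx = δb → ‖Δx‖ = 0.1109
relative error = 0.0029
realised/bound (from unrounded values) ≈ 0.0091


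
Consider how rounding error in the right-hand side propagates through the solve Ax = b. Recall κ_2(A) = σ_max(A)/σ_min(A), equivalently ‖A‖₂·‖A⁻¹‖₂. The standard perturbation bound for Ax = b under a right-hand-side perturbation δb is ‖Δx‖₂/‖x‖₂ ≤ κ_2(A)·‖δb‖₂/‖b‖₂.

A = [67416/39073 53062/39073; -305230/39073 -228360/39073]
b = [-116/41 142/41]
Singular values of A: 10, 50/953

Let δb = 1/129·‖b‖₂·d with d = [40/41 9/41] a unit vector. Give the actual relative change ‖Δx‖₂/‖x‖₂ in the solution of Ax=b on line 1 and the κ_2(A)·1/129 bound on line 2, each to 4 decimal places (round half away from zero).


0.0173
1.4775

largest singular value 10, smallest 50/953
condition number: 10 ÷ (50/953) = 190.6000
worst-case relative error ≤ 190.6000 × 1/129 = 1.4775
solve Ax = b  →  x = [22.5520 -30.7360]
‖b‖₂ = 4.4721 and ‖x‖₂ = 38.1221
δb = ε·‖b‖·d = [0.0338 0.0076]; solving A·Δx = δb gives ‖Δx‖ = 0.6608
dividing the unrounded norms, ‖Δx‖/‖x‖ = 0.0173
realised/bound (from unrounded values) ≈ 0.0117


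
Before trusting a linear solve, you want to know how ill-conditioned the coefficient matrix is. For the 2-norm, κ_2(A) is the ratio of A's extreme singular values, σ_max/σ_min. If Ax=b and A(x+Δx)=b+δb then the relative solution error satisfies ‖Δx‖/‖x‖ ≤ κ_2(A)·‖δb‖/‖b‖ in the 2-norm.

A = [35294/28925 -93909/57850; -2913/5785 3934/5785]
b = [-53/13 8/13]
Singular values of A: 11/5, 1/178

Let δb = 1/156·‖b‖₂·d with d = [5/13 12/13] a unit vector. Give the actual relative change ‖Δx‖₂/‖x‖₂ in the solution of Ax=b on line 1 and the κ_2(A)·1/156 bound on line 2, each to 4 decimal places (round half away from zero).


from the listed singular values, σ₁ = 11/5, σ_n = 1/178
κ_2(A) = (11/5) / (1/178) = 391.6000
worst-case relative error ≤ 391.6000 × 1/156 = 2.5103
solve Ax = b  →  x = [-143.4909 -105.3455]
2-norm of b is 4.1231; of x, 178.0093
Δx = A⁻¹·δb where δb = 1/156·4.1231·d; ‖Δx‖ = 4.7046
dividing the unrounded norms, ‖Δx‖/‖x‖ = 0.0264
realised/bound (from unrounded values) ≈ 0.0105

0.0264
2.5103


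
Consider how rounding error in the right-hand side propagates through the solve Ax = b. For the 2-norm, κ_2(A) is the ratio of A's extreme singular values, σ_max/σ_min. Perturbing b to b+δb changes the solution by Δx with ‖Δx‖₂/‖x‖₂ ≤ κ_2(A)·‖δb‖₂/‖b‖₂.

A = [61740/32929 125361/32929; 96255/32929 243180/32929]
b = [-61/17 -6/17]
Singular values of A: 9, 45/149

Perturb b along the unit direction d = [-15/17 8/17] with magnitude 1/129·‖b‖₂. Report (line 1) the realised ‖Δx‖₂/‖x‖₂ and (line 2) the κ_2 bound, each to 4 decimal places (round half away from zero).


largest singular value 9, smallest 45/149
condition number: 9 ÷ (45/149) = 29.8000
worst-case relative error ≤ 29.8000 × 1/129 = 0.2310
solve Ax = b  →  x = [-9.2547 3.6154]
‖b‖₂ = 3.6056 and ‖x‖₂ = 9.9358
re-solving with b+δb shifts x by Δx of norm 0.0925
relative error = 0.0093
so the bound overstates the realised error by a factor of ≈ 24.8013 (computed from the unrounded values)

0.0093
0.2310


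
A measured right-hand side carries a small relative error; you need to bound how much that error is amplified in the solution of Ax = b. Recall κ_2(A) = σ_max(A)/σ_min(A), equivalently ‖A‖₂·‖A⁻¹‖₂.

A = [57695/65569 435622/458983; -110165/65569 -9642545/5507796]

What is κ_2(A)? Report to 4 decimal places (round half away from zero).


AᵀA = [1845250/512981 162733505/43090404; 162733505/43090404 14354498741/3619593936]; tr = 943951129/124813584, det = 366025/124813584
char-poly roots: 121/16 and 3025/7800849
σ_max=√(121/16)=(11/4), σ_min=√(3025/7800849)=(55/2793) → κ = 139.6500

139.6500


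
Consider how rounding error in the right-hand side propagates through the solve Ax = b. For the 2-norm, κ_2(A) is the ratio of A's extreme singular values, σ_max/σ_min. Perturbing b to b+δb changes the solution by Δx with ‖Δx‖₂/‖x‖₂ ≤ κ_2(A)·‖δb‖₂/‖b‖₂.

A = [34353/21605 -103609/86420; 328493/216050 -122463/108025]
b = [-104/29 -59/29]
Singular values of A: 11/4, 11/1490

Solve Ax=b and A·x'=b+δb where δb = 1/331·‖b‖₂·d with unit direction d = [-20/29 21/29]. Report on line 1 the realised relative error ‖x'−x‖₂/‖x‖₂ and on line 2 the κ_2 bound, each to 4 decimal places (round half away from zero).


largest singular value 11/4, smallest 11/1490
condition number: (11/4) ÷ (11/1490) = 372.5000
bound on ‖Δx‖/‖x‖: κ·ε = 372.5000·1/331 = 1.1254
solve Ax = b  →  x = [80.1091 109.2364]
2-norm of b is 4.1231; of x, 135.4624
Δx = A⁻¹·δb where δb = 1/331·4.1231·d; ‖Δx‖ = 1.6873
realised ‖Δx‖/‖x‖ = 0.0125
tightness: 0.0125 against a bound of 1.1254 (unrounded ratio ≈ 0.0111)

0.0125
1.1254


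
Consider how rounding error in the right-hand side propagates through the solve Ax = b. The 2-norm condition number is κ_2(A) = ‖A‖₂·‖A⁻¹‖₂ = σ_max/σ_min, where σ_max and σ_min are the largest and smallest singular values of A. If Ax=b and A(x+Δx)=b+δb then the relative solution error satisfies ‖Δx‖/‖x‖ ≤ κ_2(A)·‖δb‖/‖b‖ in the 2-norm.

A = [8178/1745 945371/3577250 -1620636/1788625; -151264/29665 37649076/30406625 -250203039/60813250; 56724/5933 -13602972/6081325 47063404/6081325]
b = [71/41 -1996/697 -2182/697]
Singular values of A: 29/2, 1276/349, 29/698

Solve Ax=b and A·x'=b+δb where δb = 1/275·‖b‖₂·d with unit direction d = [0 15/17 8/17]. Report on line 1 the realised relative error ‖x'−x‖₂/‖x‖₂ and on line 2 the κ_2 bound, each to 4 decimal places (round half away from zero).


σ_max = 29/2, σ_min = 29/698
κ_2(A) = (29/2) / (29/698) = 349.0000
perturbation bound = 349.0000·1/275 = 1.2691
solve Ax = b  →  x = [0.2730 -92.2907 -27.4171]
2-norm of b is 4.5826; of x, 96.2774
Δx = A⁻¹·δb where δb = 1/275·4.5826·d; ‖Δx‖ = 0.4011
dividing the unrounded norms, ‖Δx‖/‖x‖ = 0.0042
tightness: 0.0042 against a bound of 1.2691 (unrounded ratio ≈ 0.0033)

0.0042
1.2691


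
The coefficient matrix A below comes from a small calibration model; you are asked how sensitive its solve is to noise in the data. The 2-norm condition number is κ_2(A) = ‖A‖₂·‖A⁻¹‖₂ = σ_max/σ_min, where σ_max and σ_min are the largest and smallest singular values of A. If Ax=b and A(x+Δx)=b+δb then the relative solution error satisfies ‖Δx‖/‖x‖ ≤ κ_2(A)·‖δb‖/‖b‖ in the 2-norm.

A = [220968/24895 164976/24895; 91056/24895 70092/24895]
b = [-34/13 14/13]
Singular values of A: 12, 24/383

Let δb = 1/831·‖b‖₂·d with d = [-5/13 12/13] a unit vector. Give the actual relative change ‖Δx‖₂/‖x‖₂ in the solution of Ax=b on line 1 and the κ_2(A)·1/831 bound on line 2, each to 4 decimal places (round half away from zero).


0.0017
0.2304

from the listed singular values, σ₁ = 12, σ_n = 24/383
κ = σ_max/σ_min = 12/(24/383) = 191.5000
κ_2(A)·‖δb‖/‖b‖ = 0.2304
solve Ax = b  →  x = [-19.2833 25.4333]
2-norm of b is 2.8284; of x, 31.9171
Δx = A⁻¹·δb where δb = 1/831·2.8284·d; ‖Δx‖ = 0.0543
realised ‖Δx‖/‖x‖ = 0.0017
tightness: 0.0017 against a bound of 0.2304 (unrounded ratio ≈ 0.0074)


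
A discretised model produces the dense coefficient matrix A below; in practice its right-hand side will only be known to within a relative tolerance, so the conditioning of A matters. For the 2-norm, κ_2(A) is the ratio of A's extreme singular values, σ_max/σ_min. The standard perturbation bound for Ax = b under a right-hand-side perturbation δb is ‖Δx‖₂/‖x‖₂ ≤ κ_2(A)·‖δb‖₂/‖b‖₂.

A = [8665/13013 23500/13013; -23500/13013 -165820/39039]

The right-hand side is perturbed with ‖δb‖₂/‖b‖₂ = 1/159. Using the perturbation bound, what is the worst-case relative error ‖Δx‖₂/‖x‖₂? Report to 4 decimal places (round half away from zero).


0.3632

form AᵀA = [3712025/1002001 26672500/3006003; 26672500/3006003 192109600/9018009] with trace 1334425/53361 and determinant 10000/53361
eigenvalues of AᵀA: λ = (tr ± √(tr²−4·det))/2 = 25, 400/53361
σ_max=√25=5, σ_min=√(400/53361)=(20/231) → κ = 57.7500
worst-case relative error ≤ 57.7500 × 1/159 = 0.3632


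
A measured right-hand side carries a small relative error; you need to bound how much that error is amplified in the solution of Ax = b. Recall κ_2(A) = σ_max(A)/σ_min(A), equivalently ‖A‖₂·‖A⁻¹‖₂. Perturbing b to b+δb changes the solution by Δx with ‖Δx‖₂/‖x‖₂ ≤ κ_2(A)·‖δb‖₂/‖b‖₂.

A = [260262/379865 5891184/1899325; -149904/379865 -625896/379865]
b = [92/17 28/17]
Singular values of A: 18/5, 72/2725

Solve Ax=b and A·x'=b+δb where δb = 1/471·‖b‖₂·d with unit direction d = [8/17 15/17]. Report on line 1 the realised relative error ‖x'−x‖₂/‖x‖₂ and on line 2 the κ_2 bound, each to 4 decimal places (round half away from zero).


from the listed singular values, σ₁ = 18/5, σ_n = 72/2725
κ_2(A) = (18/5) / (72/2725) = 136.2500
κ_2(A)·‖δb‖/‖b‖ = 0.2893
solve Ax = b  →  x = [-147.4526 34.3157]
2-norm of b is 5.6569; of x, 151.3930
δb = ε·‖b‖·d = [0.0057 0.0106]; solving A·Δx = δb gives ‖Δx‖ = 0.4546
relative error = 0.0030
so the bound overstates the realised error by a factor of ≈ 96.3459 (computed from the unrounded values)

0.0030
0.2893


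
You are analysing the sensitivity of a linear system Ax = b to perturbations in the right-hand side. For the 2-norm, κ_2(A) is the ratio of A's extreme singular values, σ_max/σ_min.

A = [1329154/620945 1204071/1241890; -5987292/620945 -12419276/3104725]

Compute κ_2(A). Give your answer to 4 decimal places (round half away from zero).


145.6250

AᵀA = [344248532/3528785 3585723759/88219625; 3585723759/88219625 29890556893/1764392500]; tr = 15539601761/135722500, det = 524318404/848265625
eigenvalues of AᵀA: λ = (tr ± √(tr²−4·det))/2 = 11449/100, 183184/33930625
κ_2(A) = √(λ_max/λ_min) = √((11449/100) / (183184/33930625)) = 145.6250


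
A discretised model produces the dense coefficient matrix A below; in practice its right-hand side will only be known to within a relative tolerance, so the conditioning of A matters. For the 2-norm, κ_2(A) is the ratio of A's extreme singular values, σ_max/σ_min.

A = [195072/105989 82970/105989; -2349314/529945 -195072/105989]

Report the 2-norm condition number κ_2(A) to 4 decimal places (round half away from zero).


326.1200

AᵀA = [38287594084/1661785225 3190597632/332357045; 3190597632/332357045 265900036/66471409]; tr = 44935094984/1661785225, det = 456976/66471409
char-poly roots: 676/25 and 16900/66471409
σ_max=√(676/25)=(26/5), σ_min=√(16900/66471409)=(130/8153) → κ = 326.1200


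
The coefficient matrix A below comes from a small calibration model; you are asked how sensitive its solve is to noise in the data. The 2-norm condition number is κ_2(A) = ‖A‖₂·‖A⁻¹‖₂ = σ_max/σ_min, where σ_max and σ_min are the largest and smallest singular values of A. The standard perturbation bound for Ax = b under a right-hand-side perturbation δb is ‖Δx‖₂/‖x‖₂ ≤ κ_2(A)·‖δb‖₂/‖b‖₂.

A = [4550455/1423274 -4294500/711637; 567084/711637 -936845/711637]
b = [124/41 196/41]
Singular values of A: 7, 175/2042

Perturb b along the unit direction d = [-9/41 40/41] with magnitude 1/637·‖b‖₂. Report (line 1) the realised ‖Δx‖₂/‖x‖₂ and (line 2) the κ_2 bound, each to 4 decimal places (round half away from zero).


σ_max = 7, σ_min = 175/2042
condition number: 7 ÷ (175/2042) = 81.6800
perturbation bound = 81.6800·1/637 = 0.1282
solve Ax = b  →  x = [41.4521 21.4602]
‖b‖ = 5.6569, ‖x‖ = 46.6778
with δb = [-0.0019 0.0087], A·Δx = δb → ‖Δx‖ = 0.1036
relative error = 0.0022
realised/bound (from unrounded values) ≈ 0.0173

0.0022
0.1282


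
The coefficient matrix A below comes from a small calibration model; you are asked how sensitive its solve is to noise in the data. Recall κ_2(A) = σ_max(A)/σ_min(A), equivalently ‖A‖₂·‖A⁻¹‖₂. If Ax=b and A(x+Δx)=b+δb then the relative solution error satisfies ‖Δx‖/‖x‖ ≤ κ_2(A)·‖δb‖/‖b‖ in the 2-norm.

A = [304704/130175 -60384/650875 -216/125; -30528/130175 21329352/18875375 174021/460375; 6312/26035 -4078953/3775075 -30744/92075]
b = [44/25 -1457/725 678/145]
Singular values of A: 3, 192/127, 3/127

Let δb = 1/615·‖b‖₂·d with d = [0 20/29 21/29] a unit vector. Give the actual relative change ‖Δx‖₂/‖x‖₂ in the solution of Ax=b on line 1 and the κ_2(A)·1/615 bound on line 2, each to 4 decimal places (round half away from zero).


0.0044
0.2065

σ_max = 3, σ_min = 3/127
κ = σ_max/σ_min = 3/(3/127) = 127.0000
bound on ‖Δx‖/‖x‖: κ·ε = 127.0000·1/615 = 0.2065
solve Ax = b  →  x = [49.7607 -13.9081 67.1333]
‖b‖ = 5.3852, ‖x‖ = 84.7139
re-solving with b+δb shifts x by Δx of norm 0.3707
dividing the unrounded norms, ‖Δx‖/‖x‖ = 0.0044
realised/bound (from unrounded values) ≈ 0.0212


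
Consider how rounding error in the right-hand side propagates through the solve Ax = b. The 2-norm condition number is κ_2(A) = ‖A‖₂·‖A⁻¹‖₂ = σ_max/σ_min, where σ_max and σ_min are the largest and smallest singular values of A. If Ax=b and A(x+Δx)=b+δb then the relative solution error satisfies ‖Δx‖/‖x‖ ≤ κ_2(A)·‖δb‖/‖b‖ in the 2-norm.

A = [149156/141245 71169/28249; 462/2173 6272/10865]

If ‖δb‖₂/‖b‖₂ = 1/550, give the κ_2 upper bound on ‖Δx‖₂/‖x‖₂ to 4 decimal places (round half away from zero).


0.1927

M = AᵀA = [13771156/11868025 1321236/474721; 1321236/474721 79282441/11868025]. tr(M)=550613/70225, det(M)=9604/1755625
solving λ² − 550613/70225·λ + 9604/1755625 = 0 gives λ = 196/25, 49/70225
κ_2(A) = √(λ_max/λ_min) = √((196/25) / (49/70225)) = 106.0000
bound on ‖Δx‖/‖x‖: κ·ε = 106.0000·1/550 = 0.1927


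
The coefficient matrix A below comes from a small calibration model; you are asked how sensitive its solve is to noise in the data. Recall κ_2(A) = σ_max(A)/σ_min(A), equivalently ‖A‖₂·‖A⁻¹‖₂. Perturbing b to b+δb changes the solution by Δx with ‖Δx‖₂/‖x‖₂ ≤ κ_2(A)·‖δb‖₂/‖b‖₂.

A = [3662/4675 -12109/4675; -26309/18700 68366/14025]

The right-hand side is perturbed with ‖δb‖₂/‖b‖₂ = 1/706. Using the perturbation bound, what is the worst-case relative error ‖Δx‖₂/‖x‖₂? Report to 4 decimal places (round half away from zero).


0.2688

AᵀA = [627493/242000 -806491/90750; -806491/90750 4147793/136125]; tr = 576097/17424, det = 529/17424
λ_max, λ_min = (576097/17424 ± √331850884225/303595776)/2 = 529/16, 1/1089
so κ_2 = √((529/16) / (1/1089)) = 189.7500
perturbation bound = 189.7500·1/706 = 0.2688


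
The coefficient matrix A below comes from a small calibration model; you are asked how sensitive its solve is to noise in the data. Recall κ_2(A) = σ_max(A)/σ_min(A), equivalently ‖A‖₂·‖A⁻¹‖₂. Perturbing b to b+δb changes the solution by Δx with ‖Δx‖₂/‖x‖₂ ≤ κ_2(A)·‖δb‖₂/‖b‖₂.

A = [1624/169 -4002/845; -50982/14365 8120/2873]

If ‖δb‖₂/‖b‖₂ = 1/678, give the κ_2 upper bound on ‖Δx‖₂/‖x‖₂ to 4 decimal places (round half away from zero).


0.0192

AᵀA = [128131396/1221025 -13563648/244205; -13563648/244205 37141924/1221025]; tr = 114376/845, det = 11316496/105625
char-poly roots: 3364/25 and 3364/4225
κ = σ_max/σ_min = (58/5)/(58/65) = 13.0000
bound on ‖Δx‖/‖x‖: κ·ε = 13.0000·1/678 = 0.0192


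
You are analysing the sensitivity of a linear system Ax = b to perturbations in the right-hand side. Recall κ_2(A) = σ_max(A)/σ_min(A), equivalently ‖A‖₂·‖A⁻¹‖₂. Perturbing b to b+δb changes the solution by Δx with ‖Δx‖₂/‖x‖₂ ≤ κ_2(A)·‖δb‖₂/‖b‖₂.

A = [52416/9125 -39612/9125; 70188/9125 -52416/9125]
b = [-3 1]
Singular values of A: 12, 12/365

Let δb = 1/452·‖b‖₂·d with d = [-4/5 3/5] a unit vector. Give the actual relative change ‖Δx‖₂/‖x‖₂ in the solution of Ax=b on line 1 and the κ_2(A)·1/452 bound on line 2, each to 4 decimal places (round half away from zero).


0.0023
0.8075

largest singular value 12, smallest 12/365
κ = σ_max/σ_min = 12/(12/365) = 365.0000
perturbation bound = 365.0000·1/452 = 0.8075
solve Ax = b  →  x = [54.6833 73.0500]
2-norm of b is 3.1623; of x, 91.2500
Δx = A⁻¹·δb where δb = 1/452·3.1623·d; ‖Δx‖ = 0.2128
dividing the unrounded norms, ‖Δx‖/‖x‖ = 0.0023
so the bound overstates the realised error by a factor of ≈ 346.2695 (computed from the unrounded values)


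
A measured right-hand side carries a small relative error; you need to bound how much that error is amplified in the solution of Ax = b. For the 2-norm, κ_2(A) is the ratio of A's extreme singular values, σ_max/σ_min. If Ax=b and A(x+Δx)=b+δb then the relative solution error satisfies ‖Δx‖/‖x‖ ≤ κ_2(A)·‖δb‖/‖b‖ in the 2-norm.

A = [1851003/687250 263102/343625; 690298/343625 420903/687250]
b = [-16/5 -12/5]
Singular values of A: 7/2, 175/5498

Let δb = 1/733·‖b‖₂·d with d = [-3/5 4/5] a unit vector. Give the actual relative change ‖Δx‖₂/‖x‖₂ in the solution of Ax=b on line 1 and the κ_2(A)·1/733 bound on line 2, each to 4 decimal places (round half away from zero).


σ_max = 7/2, σ_min = 175/5498
κ_2(A) = (7/2) / (175/5498) = 109.9600
perturbation bound = 109.9600·1/733 = 0.1500
solve Ax = b  →  x = [-1.0971 -0.3200]
‖b‖₂ = 4.0000 and ‖x‖₂ = 1.1429
δb = ε·‖b‖·d = [-0.0033 0.0044]; solving A·Δx = δb gives ‖Δx‖ = 0.1714
dividing the unrounded norms, ‖Δx‖/‖x‖ = 0.1500
so the bound is sharp here: realised error equals the bound

0.1500
0.1500


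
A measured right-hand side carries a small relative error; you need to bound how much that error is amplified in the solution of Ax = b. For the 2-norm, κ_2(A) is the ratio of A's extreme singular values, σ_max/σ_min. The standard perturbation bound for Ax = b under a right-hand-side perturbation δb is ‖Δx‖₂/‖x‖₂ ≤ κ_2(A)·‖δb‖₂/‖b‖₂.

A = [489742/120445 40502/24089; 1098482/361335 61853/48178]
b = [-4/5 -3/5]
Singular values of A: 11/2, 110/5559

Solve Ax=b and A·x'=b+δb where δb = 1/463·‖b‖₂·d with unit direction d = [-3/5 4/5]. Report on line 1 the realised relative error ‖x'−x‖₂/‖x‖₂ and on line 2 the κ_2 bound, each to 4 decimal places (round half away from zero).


0.6003
0.6003

largest singular value 11/2, smallest 110/5559
κ_2(A) = (11/2) / (110/5559) = 277.9500
worst-case relative error ≤ 277.9500 × 1/463 = 0.6003
solve Ax = b  →  x = [-0.1678 -0.0699]
‖b‖ = 1.0000, ‖x‖ = 0.1818
δb = ε·‖b‖·d = [-0.0013 0.0017]; solving A·Δx = δb gives ‖Δx‖ = 0.1091
realised ‖Δx‖/‖x‖ = 0.6003
realised/bound = 1 exactly: the bound is attained for this b and d


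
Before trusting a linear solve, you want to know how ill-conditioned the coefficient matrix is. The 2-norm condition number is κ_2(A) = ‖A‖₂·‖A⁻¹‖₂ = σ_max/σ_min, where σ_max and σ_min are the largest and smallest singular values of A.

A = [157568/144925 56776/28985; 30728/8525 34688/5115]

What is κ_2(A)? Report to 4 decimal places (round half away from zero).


M = AᵀA = [476326976/33605209 2679050240/100815627; 2679050240/100815627 15070120000/302446881]. tr(M)=66979456/1046529, det(M)=102400/1046529
eigenvalues of AᵀA: λ = (tr ± √(tr²−4·det))/2 = 64, 1600/1046529
κ = σ_max/σ_min = 8/(40/1023) = 204.6000

204.6000


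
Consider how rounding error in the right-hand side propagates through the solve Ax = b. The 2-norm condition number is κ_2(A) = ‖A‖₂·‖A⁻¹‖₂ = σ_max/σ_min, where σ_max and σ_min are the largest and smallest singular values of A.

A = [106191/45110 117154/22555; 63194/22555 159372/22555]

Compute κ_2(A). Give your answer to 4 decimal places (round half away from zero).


43.3750

AᵀA = [1090018201/81396484 651668175/20349121; 651668175/20349121 1564979764/20349121]; tr = 43490753/481636, det = 521284/120409
char-poly roots: 361/4 and 5776/120409
κ = σ_max/σ_min = (19/2)/(76/347) = 43.3750


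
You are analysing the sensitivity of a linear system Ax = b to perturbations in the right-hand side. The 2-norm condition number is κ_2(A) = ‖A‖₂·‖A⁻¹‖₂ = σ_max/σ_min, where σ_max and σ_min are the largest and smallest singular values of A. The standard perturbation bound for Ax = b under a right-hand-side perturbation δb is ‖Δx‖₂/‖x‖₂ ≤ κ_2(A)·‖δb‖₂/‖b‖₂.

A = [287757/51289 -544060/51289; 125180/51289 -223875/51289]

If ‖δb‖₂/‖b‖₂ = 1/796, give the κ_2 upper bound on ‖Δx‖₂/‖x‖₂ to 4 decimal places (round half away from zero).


AᵀA = [5792595497/154738913 -10857749760/154738913; -10857749760/154738913 20360076425/154738913]; tr = 1538392466/9102289, det = 17850625/9102289
solving λ² − 1538392466/9102289·λ + 17850625/9102289 = 0 gives λ = 169, 105625/9102289
κ = σ_max/σ_min = 13/(325/3017) = 120.6800
perturbation bound = 120.6800·1/796 = 0.1516

0.1516


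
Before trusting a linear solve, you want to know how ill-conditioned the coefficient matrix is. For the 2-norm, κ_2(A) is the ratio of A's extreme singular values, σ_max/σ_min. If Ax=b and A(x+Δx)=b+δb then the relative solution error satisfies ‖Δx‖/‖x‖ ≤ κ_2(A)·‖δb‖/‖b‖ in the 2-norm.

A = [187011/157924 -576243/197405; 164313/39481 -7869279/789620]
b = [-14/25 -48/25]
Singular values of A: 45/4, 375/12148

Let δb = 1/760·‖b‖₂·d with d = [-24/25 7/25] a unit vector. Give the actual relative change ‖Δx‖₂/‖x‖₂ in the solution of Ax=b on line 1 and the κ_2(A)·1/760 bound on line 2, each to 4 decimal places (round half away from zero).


0.4795
0.4795

from the listed singular values, σ₁ = 45/4, σ_n = 375/12148
κ_2(A) = (45/4) / (375/12148) = 364.4400
κ_2(A)·‖δb‖/‖b‖ = 0.4795
solve Ax = b  →  x = [-0.0684 0.1641]
2-norm of b is 2.0000; of x, 0.1778
Δx = A⁻¹·δb where δb = 1/760·2.0000·d; ‖Δx‖ = 0.0852
relative error = 0.4795
so the bound is sharp here: realised error equals the bound


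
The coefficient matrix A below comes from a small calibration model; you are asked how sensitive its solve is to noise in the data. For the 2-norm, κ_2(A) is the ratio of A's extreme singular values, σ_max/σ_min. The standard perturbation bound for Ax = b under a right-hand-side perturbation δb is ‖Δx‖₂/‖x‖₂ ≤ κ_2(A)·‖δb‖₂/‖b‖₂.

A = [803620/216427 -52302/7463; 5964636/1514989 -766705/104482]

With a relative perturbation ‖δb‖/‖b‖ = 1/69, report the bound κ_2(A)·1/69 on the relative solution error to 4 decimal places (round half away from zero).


form AᵀA = [79930241056/2729122081 -149864615550/2729122081; -149864615550/2729122081 1123994401009/10916488324] with trace 4995554897/37773316 and determinant 1119364/9443329
λ_max, λ_min = (4995554897/37773316 ± √24954892215499224225/1426823401635856)/2 = 529/4, 8464/9443329
κ = σ_max/σ_min = (23/2)/(92/3073) = 384.1250
perturbation bound = 384.1250·1/69 = 5.5670

5.5670


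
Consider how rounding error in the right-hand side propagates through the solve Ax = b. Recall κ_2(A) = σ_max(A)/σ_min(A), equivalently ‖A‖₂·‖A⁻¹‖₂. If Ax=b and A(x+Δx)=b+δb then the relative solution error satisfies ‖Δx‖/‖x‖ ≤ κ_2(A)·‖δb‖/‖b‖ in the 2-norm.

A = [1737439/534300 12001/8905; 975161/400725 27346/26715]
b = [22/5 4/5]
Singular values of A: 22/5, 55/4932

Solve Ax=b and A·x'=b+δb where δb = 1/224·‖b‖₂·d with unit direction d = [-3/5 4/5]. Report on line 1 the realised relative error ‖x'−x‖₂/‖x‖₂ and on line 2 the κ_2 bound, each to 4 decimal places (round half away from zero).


σ_max = 22/5, σ_min = 55/4932
κ_2(A) = (22/5) / (55/4932) = 394.5600
bound on ‖Δx‖/‖x‖: κ·ε = 394.5600·1/224 = 1.7614
solve Ax = b  →  x = [69.8182 -165.2000]
‖b‖₂ = 4.4721 and ‖x‖₂ = 179.3478
Δx = A⁻¹·δb where δb = 1/224·4.4721·d; ‖Δx‖ = 1.7903
relative error = 0.0100
tightness: 0.0100 against a bound of 1.7614 (unrounded ratio ≈ 0.0057)

0.0100
1.7614


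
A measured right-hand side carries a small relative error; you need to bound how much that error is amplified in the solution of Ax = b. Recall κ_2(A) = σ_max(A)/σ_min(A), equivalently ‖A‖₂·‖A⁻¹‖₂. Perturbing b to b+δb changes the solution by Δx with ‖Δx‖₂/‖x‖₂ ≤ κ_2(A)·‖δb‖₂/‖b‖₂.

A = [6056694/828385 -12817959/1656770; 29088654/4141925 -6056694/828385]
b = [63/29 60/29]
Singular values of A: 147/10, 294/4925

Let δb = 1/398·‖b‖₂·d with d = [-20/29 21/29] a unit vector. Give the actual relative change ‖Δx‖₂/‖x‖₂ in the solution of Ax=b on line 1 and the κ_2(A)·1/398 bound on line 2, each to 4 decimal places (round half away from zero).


0.6187
0.6187

from the listed singular values, σ₁ = 147/10, σ_n = 294/4925
κ = σ_max/σ_min = (147/10)/(294/4925) = 246.2500
bound on ‖Δx‖/‖x‖: κ·ε = 246.2500·1/398 = 0.6187
solve Ax = b  →  x = [0.1407 -0.1478]
2-norm of b is 3.0000; of x, 0.2041
with δb = [-0.0052 0.0055], A·Δx = δb → ‖Δx‖ = 0.1263
relative error = 0.6187
tightness: 0.6187 against a bound of 0.6187; the bound is attained (ratio 1)
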